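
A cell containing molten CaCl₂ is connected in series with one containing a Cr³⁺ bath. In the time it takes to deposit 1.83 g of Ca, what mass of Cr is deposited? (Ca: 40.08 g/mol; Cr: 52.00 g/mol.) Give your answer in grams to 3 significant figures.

1.58 g

n(Ca) = 1.83 / 40.08 = 0.04566 mol
Ca²⁺ + 2e⁻ → Ca, so n(e⁻) = 2 × 0.04566 = 0.09132 mol
The cells are in series, so the same charge (and hence the same n(e⁻) = 0.09132 mol) passes through both.
Cr³⁺ + 3e⁻ → Cr, so n(Cr) = 0.09132 / 3 = 0.03044 mol
m(Cr) = 0.03044 × 52.00 = 1.58 g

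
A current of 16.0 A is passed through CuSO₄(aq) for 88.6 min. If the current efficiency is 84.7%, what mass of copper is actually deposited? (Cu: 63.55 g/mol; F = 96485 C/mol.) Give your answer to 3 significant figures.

Q = 16.0 × 5316 = 85060 C
n(e⁻) = 85060 / 96485 = 0.8816 mol
Cu²⁺ + 2e⁻ → Cu, so theoretical m(Cu) = 0.4408 × 63.55 = 28.01 g
Actual mass = 84.7% × 28.01 = 23.7 g

23.7 g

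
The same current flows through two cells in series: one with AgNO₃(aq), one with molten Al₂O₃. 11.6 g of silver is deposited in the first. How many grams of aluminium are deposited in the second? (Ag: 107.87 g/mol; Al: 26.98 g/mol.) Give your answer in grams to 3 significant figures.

n(Ag) = 11.6 / 107.87 = 0.1075 mol
Ag⁺ + e⁻ → Ag, so n(e⁻) = 0.1075 mol
In series, the same 0.1075 mol of electrons flows through the second cell.
Al³⁺ + 3e⁻ → Al, so n(Al) = 0.1075 / 3 = 0.03583 mol
m(Al) = 0.03583 × 26.98 = 0.967 g

0.967 g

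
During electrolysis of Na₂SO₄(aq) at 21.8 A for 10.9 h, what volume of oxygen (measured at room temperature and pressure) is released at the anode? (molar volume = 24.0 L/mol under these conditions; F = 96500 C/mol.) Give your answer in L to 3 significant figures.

Charge passed = 21.8 × 39240 = 8.554×10^5 C
n(e⁻) = 8.554×10^5 / 96500 = 8.864 mol
2H₂O → O₂ + 4H⁺ + 4e⁻, so n(O₂) = 8.864 / 4 = 2.216 mol
V = 2.216 × 24.0 = 53.18 L

53.2 L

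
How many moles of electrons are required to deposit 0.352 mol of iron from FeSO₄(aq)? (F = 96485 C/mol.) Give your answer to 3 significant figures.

0.704 mol

Fe²⁺ + 2e⁻ → Fe, so n(e⁻) = 2 × 0.352 = 0.7040 mol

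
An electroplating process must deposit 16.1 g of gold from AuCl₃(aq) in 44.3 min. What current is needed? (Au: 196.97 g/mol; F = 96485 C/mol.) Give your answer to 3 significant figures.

8.90 A

n(Au) = 16.1 / 196.97 = 0.08174 mol
Au³⁺ + 3e⁻ → Au, so n(e⁻) = 3 × 0.08174 = 0.2452 mol
Q = 0.2452 × 96485 = 23660 C
I = Q / t = 23660 / 2658 s = 8.90 A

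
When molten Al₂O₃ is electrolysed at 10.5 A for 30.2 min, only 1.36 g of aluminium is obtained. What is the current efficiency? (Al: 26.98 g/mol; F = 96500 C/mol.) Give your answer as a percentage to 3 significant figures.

Q = 10.5 × 1812 = 19030 C
n(e⁻) = 19030 / 96500 = 0.1972 mol
Al³⁺ + 3e⁻ → Al, so theoretical n(Al) = 0.06573 mol → 1.773 g
Efficiency = 1.36 / 1.773 = 0.7671 = 76.7%

76.7%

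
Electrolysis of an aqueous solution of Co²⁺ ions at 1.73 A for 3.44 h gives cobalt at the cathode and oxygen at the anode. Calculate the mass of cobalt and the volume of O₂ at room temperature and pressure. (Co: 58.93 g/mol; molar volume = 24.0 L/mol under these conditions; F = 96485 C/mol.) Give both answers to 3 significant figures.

Q = 1.73 × 12384 = 21420 C; n(e⁻) = 21420 / 96485 = 0.2220 mol
Cathode: Co²⁺ + 2e⁻ → Co → n(Co) = 0.2220/2 = 0.1110 mol → 6.54 g
Anode: 2H₂O → O₂ + 4H⁺ + 4e⁻ → n(O₂) = 0.2220/4 = 0.05550 mol → 1.33 L

6.54 g Co; 1.33 L O₂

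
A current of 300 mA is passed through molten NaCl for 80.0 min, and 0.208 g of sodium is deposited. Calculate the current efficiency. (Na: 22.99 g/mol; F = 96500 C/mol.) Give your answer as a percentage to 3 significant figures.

60.6%

Q = 0.300 × 4800 = 1440 C
n(e⁻) = 1440 / 96500 = 0.01492 mol
Na⁺ + e⁻ → Na, so theoretical n(Na) = 0.01492 mol → 0.3430 g
Efficiency = 0.208 / 0.3430 = 0.6064 = 60.6%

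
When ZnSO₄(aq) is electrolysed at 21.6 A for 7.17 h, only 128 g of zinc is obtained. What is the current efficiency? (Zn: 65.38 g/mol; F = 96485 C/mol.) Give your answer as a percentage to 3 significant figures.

Q = 21.6 × 25812 = 5.575×10^5 C
n(e⁻) = 5.575×10^5 / 96485 = 5.778 mol
Zn²⁺ + 2e⁻ → Zn, so theoretical n(Zn) = 2.889 mol → 188.9 g
Efficiency = 128 / 188.9 = 0.6776 = 67.8%

67.8%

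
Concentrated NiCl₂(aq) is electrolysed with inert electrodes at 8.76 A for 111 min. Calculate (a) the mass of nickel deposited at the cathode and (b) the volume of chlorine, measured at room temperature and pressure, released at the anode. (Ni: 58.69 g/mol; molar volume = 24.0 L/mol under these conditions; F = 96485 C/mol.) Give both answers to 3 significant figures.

Q = 8.76 × 6660 = 58340 C; n(e⁻) = 58340 / 96485 = 0.6047 mol
Cathode: Ni²⁺ + 2e⁻ → Ni → n(Ni) = 0.6047/2 = 0.3024 mol → 17.7 g
Anode: 2Cl⁻ → Cl₂ + 2e⁻ → n(Cl₂) = 0.6047/2 = 0.3024 mol → 7.26 L

17.7 g Ni; 7.26 L Cl₂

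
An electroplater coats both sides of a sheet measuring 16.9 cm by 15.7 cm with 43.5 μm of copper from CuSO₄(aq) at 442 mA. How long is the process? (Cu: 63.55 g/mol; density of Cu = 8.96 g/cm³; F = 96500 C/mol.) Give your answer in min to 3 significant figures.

Plated area = 2 × 16.9 × 15.7 = 530.7 cm²
Volume = 530.7 × 43.5×10⁻⁴ cm = 2.309 cm³
m(Cu) = 2.309 × 8.96 = 20.69 g
n(Cu) = 20.69 / 63.55 = 0.3256 mol; n(e⁻) = 2 × 0.3256 = 0.6512 mol
Q = 0.6512 × 96500 = 62840 C
t = 62840 / 0.442 = 1.422×10^5 s = 2370 min

2370 min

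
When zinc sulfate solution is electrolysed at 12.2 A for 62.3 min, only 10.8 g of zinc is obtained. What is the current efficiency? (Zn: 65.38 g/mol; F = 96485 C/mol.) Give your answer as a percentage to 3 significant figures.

Q = 12.2 × 3738 = 45600 C
n(e⁻) = 45600 / 96485 = 0.4726 mol
Zn²⁺ + 2e⁻ → Zn, so theoretical n(Zn) = 0.2363 mol → 15.45 g
Efficiency = 10.8 / 15.45 = 0.6990 = 69.9%

69.9%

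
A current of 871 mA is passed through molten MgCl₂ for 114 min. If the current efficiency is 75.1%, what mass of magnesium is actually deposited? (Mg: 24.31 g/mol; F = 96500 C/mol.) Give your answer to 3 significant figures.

0.564 g

Q = 0.871 × 6840 = 5958 C
n(e⁻) = 5958 / 96500 = 0.06174 mol
Mg²⁺ + 2e⁻ → Mg, so theoretical m(Mg) = 0.03087 × 24.31 = 0.7504 g
Actual mass = 75.1% × 0.7504 = 0.564 g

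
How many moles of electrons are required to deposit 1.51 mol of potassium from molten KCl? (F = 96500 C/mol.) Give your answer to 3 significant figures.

1.51 mol

K⁺ + e⁻ → K, so n(e⁻) = 1 × 1.51 = 1.510 mol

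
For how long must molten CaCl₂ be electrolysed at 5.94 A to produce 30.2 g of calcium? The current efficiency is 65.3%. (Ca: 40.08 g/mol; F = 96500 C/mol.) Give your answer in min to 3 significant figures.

625 min

n(Ca) = 30.2 / 40.08 = 0.7535 mol
Ca²⁺ + 2e⁻ → Ca, so n(e⁻) = 2 × 0.7535 = 1.507 mol
Q = 1.507 × 96500 / 0.653 = 2.227×10^5 C
t = Q / I = 2.227×10^5 / 5.94 = 37490 s = 625 min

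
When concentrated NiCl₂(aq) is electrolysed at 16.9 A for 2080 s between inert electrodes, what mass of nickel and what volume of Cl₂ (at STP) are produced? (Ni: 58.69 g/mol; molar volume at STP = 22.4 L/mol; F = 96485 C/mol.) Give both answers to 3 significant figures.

Q = 16.9 × 2080 = 35150 C; n(e⁻) = 35150 / 96485 = 0.3643 mol
Cathode: Ni²⁺ + 2e⁻ → Ni → n(Ni) = 0.3643/2 = 0.1822 mol → 10.7 g
Anode: 2Cl⁻ → Cl₂ + 2e⁻ → n(Cl₂) = 0.3643/2 = 0.1822 mol → 4.08 L

10.7 g Ni; 4.08 L Cl₂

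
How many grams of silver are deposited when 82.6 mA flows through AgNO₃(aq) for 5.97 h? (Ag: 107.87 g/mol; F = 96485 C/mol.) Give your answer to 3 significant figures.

Q = It = 0.0826 × 21492 = 1775 C
n(e⁻) = 1775 / 96485 = 0.01840 mol
Ag⁺ + e⁻ → Ag, so n(Ag) = 0.01840 mol
m = 0.01840 × 107.87 = 1.98 g

1.98 g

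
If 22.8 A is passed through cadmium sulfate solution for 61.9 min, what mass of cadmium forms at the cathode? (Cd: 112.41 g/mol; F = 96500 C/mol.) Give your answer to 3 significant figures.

Charge passed = 22.8 × 3714 = 84680 C
n(e⁻) = Q/F = 84680/96500 = 0.8775 mol
Cd²⁺ + 2e⁻ → Cd, so n(Cd) = 0.8775 / 2 = 0.4388 mol
m = 0.4388 × 112.41 = 49.3 g

49.3 g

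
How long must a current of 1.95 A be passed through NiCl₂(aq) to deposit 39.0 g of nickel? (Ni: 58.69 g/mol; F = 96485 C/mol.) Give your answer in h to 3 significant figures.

18.3 h

n(Ni) = 39.0 / 58.69 = 0.6645 mol
Ni²⁺ + 2e⁻ → Ni, so n(e⁻) = 2 × 0.6645 = 1.329 mol
Q = 1.329 × 96485 = 1.282×10^5 C
t = Q / I = 1.282×10^5 / 1.95 = 65740 s = 18.3 h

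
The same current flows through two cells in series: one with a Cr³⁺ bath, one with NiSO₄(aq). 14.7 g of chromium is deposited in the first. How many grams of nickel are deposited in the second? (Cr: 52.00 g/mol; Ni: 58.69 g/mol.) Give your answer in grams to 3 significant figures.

n(Cr) = 14.7 / 52.00 = 0.2827 mol
Cr³⁺ + 3e⁻ → Cr, so n(e⁻) = 3 × 0.2827 = 0.8481 mol
Same current for the same time ⇒ same n(e⁻) = 0.8481 mol in both cells.
Ni²⁺ + 2e⁻ → Ni, so n(Ni) = 0.8481 / 2 = 0.4241 mol
m(Ni) = 0.4241 × 58.69 = 24.9 g

24.9 g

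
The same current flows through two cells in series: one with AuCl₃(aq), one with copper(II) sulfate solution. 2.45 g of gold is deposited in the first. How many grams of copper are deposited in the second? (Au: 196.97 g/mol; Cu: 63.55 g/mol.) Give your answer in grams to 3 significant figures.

n(Au) = 2.45 / 196.97 = 0.01244 mol
Au³⁺ + 3e⁻ → Au, so n(e⁻) = 3 × 0.01244 = 0.03732 mol
In series, the same 0.03732 mol of electrons flows through the second cell.
Cu²⁺ + 2e⁻ → Cu, so n(Cu) = 0.03732 / 2 = 0.01866 mol
m(Cu) = 0.01866 × 63.55 = 1.19 g

1.19 g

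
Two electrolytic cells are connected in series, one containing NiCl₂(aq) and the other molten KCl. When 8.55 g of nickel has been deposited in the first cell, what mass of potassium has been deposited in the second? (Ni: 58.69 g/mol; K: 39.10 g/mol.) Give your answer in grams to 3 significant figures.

n(Ni) = 8.55 / 58.69 = 0.1457 mol
Ni²⁺ + 2e⁻ → Ni, so n(e⁻) = 2 × 0.1457 = 0.2914 mol
In series, the same 0.2914 mol of electrons flows through the second cell.
K⁺ + e⁻ → K, so n(K) = 0.2914 mol
m(K) = 0.2914 × 39.10 = 11.4 g

11.4 g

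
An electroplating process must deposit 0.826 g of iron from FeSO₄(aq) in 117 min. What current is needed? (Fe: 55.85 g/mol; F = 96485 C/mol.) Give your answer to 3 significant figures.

n(Fe) = 0.826 / 55.85 = 0.01479 mol
Fe²⁺ + 2e⁻ → Fe, so n(e⁻) = 2 × 0.01479 = 0.02958 mol
Q = 0.02958 × 96485 = 2854 C
I = Q / t = 2854 / 7020 s = 0.407 A

0.407 A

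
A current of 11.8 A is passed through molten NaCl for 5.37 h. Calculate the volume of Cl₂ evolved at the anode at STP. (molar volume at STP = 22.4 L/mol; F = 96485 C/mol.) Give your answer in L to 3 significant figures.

Q = It = 11.8 × 19332 = 2.281×10^5 C
n(e⁻) = 2.281×10^5 / 96485 = 2.364 mol
2Cl⁻ → Cl₂ + 2e⁻, so n(Cl₂) = 2.364 / 2 = 1.182 mol
V = 1.182 × 22.4 = 26.48 L

26.5 L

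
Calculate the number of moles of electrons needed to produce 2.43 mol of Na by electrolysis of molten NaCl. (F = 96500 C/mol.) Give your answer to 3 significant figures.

2.43 mol

Na⁺ + e⁻ → Na, so n(e⁻) = 1 × 2.43 = 2.430 mol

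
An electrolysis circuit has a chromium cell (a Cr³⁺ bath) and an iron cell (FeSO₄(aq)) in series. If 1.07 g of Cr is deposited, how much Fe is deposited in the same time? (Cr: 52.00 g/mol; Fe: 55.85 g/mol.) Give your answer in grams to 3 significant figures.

1.72 g

n(Cr) = 1.07 / 52.00 = 0.02058 mol
Cr³⁺ + 3e⁻ → Cr, so n(e⁻) = 3 × 0.02058 = 0.06174 mol
The cells are in series, so the same charge (and hence the same n(e⁻) = 0.06174 mol) passes through both.
Fe²⁺ + 2e⁻ → Fe, so n(Fe) = 0.06174 / 2 = 0.03087 mol
m(Fe) = 0.03087 × 55.85 = 1.72 g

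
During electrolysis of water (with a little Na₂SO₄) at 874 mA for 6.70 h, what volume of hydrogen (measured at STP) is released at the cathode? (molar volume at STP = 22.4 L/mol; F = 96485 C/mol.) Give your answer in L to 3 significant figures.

Charge passed = 0.874 × 24120 = 21080 C
n(e⁻) = Q/F = 21080/96485 = 0.2185 mol
2H⁺ + 2e⁻ → H₂, so n(H₂) = 0.2185 / 2 = 0.1093 mol
V = 0.1093 × 22.4 = 2.448 L

2.45 L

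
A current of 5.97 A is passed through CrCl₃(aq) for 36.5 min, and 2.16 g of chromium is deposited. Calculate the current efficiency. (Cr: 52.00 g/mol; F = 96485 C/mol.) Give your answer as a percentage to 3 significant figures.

92.0%

Q = 5.97 × 2190 = 13070 C
n(e⁻) = 13070 / 96485 = 0.1355 mol
Cr³⁺ + 3e⁻ → Cr, so theoretical n(Cr) = 0.04517 mol → 2.349 g
Efficiency = 2.16 / 2.349 = 0.9195 = 92.0%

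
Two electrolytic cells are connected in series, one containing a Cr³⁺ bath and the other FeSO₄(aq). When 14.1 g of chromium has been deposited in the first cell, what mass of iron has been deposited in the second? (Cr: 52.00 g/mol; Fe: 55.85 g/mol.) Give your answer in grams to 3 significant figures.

n(Cr) = 14.1 / 52.00 = 0.2712 mol
Cr³⁺ + 3e⁻ → Cr, so n(e⁻) = 3 × 0.2712 = 0.8136 mol
Same current for the same time ⇒ same n(e⁻) = 0.8136 mol in both cells.
Fe²⁺ + 2e⁻ → Fe, so n(Fe) = 0.8136 / 2 = 0.4068 mol
m(Fe) = 0.4068 × 55.85 = 22.7 g

22.7 g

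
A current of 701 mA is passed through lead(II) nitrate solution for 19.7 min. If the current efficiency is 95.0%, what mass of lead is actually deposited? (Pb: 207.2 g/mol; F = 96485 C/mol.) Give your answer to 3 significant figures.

Q = 0.701 × 1182 = 828.6 C
n(e⁻) = 828.6 / 96485 = 0.008588 mol
Pb²⁺ + 2e⁻ → Pb, so theoretical m(Pb) = 0.004294 × 207.2 = 0.8897 g
Actual mass = 95.0% × 0.8897 = 0.845 g

0.845 g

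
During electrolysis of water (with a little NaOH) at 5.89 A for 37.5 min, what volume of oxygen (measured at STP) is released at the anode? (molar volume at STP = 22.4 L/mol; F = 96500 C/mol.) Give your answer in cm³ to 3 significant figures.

769 cm³

Q = It = 5.89 × 2250 = 13250 C
n(e⁻) = 13250 / 96500 = 0.1373 mol
2H₂O → O₂ + 4H⁺ + 4e⁻, so n(O₂) = 0.1373 / 4 = 0.03433 mol
V = 0.03433 × 22.4 = 0.7690 L
= 769 cm³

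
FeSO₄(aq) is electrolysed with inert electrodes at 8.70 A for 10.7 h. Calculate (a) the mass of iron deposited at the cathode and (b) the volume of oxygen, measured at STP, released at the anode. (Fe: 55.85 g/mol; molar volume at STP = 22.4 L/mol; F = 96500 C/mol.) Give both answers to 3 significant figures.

97.0 g Fe; 19.4 L O₂

Q = 8.70 × 38520 = 3.351×10^5 C; n(e⁻) = 3.351×10^5 / 96500 = 3.473 mol
Cathode: Fe²⁺ + 2e⁻ → Fe → n(Fe) = 3.473/2 = 1.737 mol → 97.0 g
Anode: 2H₂O → O₂ + 4H⁺ + 4e⁻ → n(O₂) = 3.473/4 = 0.8683 mol → 19.4 L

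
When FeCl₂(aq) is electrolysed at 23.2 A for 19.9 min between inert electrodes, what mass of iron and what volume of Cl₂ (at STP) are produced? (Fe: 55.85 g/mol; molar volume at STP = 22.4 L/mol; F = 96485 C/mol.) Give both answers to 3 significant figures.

Q = 23.2 × 1194 = 27700 C; n(e⁻) = 27700 / 96485 = 0.2871 mol
Cathode: Fe²⁺ + 2e⁻ → Fe → n(Fe) = 0.2871/2 = 0.1436 mol → 8.02 g
Anode: 2Cl⁻ → Cl₂ + 2e⁻ → n(Cl₂) = 0.2871/2 = 0.1436 mol → 3.22 L

8.02 g Fe; 3.22 L Cl₂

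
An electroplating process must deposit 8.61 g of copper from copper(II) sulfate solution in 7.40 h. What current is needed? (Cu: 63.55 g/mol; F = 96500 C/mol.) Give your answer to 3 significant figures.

n(Cu) = 8.61 / 63.55 = 0.1355 mol
Cu²⁺ + 2e⁻ → Cu, so n(e⁻) = 2 × 0.1355 = 0.2710 mol
Q = 0.2710 × 96500 = 26150 C
I = Q / t = 26150 / 26640 s = 0.982 A

0.982 A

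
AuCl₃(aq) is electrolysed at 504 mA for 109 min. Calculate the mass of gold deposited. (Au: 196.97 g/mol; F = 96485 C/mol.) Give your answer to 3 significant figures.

2.24 g

Q = It = 0.504 × 6540 = 3296 C
n(e⁻) = Q/F = 3296/96485 = 0.03416 mol
Au³⁺ + 3e⁻ → Au, so n(Au) = 0.03416 / 3 = 0.01139 mol
m = 0.01139 × 196.97 = 2.24 g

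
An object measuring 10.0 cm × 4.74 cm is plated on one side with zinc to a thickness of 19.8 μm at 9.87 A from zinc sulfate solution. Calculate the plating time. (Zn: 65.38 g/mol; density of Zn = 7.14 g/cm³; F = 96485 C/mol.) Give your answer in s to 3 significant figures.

200 s

Plated area = 10.0 × 4.74 = 47.40 cm²
Volume = 47.40 × 19.8×10⁻⁴ cm = 0.09385 cm³
m(Zn) = 0.09385 × 7.14 = 0.6701 g
n(Zn) = 0.6701 / 65.38 = 0.01025 mol; n(e⁻) = 2 × 0.01025 = 0.02050 mol
Q = 0.02050 × 96485 = 1978 C
t = 1978 / 9.87 = 200.4 s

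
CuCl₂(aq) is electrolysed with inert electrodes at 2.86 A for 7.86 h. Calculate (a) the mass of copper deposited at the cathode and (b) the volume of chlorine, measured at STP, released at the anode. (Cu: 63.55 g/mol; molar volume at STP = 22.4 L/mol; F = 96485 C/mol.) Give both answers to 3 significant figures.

26.7 g Cu; 9.39 L Cl₂

Q = 2.86 × 28296 = 80930 C; n(e⁻) = 80930 / 96485 = 0.8388 mol
Cathode: Cu²⁺ + 2e⁻ → Cu → n(Cu) = 0.8388/2 = 0.4194 mol → 26.7 g
Anode: 2Cl⁻ → Cl₂ + 2e⁻ → n(Cl₂) = 0.8388/2 = 0.4194 mol → 9.39 L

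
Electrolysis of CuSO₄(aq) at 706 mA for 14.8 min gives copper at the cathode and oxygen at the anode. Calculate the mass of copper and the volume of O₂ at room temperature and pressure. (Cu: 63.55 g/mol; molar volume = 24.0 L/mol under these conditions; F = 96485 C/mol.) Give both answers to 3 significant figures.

0.206 g Cu; 0.0390 L O₂

Q = 0.706 × 888 = 626.9 C; n(e⁻) = 626.9 / 96485 = 0.006497 mol
Cathode: Cu²⁺ + 2e⁻ → Cu → n(Cu) = 0.006497/2 = 0.003249 mol → 0.206 g
Anode: 2H₂O → O₂ + 4H⁺ + 4e⁻ → n(O₂) = 0.006497/4 = 0.001624 mol → 0.0390 L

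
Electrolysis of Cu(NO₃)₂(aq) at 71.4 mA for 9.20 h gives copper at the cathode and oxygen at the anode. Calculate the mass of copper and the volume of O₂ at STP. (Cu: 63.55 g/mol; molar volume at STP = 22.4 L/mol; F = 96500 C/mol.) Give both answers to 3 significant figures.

Q = 0.0714 × 33120 = 2365 C; n(e⁻) = 2365 / 96500 = 0.02451 mol
Cathode: Cu²⁺ + 2e⁻ → Cu → n(Cu) = 0.02451/2 = 0.01226 mol → 0.779 g
Anode: 2H₂O → O₂ + 4H⁺ + 4e⁻ → n(O₂) = 0.02451/4 = 0.006128 mol → 0.137 L

0.779 g Cu; 0.137 L O₂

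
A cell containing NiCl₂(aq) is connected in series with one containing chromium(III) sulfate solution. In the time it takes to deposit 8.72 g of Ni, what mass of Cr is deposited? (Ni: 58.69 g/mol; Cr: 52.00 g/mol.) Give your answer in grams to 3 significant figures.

5.15 g

n(Ni) = 8.72 / 58.69 = 0.1486 mol
Ni²⁺ + 2e⁻ → Ni, so n(e⁻) = 2 × 0.1486 = 0.2972 mol
In series, the same 0.2972 mol of electrons flows through the second cell.
Cr³⁺ + 3e⁻ → Cr, so n(Cr) = 0.2972 / 3 = 0.09907 mol
m(Cr) = 0.09907 × 52.00 = 5.15 g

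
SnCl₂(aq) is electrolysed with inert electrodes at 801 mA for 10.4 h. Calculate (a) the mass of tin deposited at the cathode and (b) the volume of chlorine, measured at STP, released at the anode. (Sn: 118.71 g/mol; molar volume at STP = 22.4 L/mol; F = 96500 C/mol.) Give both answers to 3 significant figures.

18.4 g Sn; 3.48 L Cl₂

Q = 0.801 × 37440 = 29990 C; n(e⁻) = 29990 / 96500 = 0.3108 mol
Cathode: Sn²⁺ + 2e⁻ → Sn → n(Sn) = 0.3108/2 = 0.1554 mol → 18.4 g
Anode: 2Cl⁻ → Cl₂ + 2e⁻ → n(Cl₂) = 0.3108/2 = 0.1554 mol → 3.48 L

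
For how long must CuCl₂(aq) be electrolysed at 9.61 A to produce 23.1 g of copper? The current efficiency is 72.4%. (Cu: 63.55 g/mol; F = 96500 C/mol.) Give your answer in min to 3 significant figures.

n(Cu) = 23.1 / 63.55 = 0.3635 mol
Cu²⁺ + 2e⁻ → Cu, so n(e⁻) = 2 × 0.3635 = 0.7270 mol
Q = 0.7270 × 96500 / 0.724 = 96900 C
t = Q / I = 96900 / 9.61 = 10080 s = 168 min

168 min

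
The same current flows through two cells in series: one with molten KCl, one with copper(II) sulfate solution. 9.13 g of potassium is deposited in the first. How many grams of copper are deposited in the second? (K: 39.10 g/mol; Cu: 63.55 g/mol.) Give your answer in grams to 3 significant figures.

7.42 g

n(K) = 9.13 / 39.10 = 0.2335 mol
K⁺ + e⁻ → K, so n(e⁻) = 0.2335 mol
Same current for the same time ⇒ same n(e⁻) = 0.2335 mol in both cells.
Cu²⁺ + 2e⁻ → Cu, so n(Cu) = 0.2335 / 2 = 0.1168 mol
m(Cu) = 0.1168 × 63.55 = 7.42 g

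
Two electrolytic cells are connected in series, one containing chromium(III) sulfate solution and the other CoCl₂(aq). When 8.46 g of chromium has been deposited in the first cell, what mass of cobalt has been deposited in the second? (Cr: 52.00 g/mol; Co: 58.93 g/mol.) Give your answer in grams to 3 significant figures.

n(Cr) = 8.46 / 52.00 = 0.1627 mol
Cr³⁺ + 3e⁻ → Cr, so n(e⁻) = 3 × 0.1627 = 0.4881 mol
Since the cells are in series, n(e⁻) in the Co cell is also 0.4881 mol.
Co²⁺ + 2e⁻ → Co, so n(Co) = 0.4881 / 2 = 0.2441 mol
m(Co) = 0.2441 × 58.93 = 14.4 g

14.4 g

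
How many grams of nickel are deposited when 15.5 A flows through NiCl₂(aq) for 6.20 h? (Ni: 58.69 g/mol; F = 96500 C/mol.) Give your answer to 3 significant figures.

105 g

Charge passed = 15.5 × 22320 = 3.460×10^5 C
Moles of electrons = 3.460×10^5 / 96500 = 3.585 mol
Ni²⁺ + 2e⁻ → Ni, so n(Ni) = 3.585 / 2 = 1.793 mol
m = 1.793 × 58.69 = 105 g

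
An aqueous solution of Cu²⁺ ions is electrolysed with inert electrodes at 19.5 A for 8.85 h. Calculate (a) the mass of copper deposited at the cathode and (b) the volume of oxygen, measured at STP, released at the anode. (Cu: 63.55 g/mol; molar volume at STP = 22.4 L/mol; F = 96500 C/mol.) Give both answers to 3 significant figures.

Q = 19.5 × 31860 = 6.213×10^5 C; n(e⁻) = 6.213×10^5 / 96500 = 6.438 mol
Cathode: Cu²⁺ + 2e⁻ → Cu → n(Cu) = 6.438/2 = 3.219 mol → 205 g
Anode: 2H₂O → O₂ + 4H⁺ + 4e⁻ → n(O₂) = 6.438/4 = 1.610 mol → 36.1 L

205 g Cu; 36.1 L O₂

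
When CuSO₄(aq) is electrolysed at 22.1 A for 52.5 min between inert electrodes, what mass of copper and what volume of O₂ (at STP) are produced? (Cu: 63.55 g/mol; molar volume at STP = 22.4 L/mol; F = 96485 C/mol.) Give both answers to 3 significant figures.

22.9 g Cu; 4.04 L O₂

Q = 22.1 × 3150 = 69620 C; n(e⁻) = 69620 / 96485 = 0.7216 mol
Cathode: Cu²⁺ + 2e⁻ → Cu → n(Cu) = 0.7216/2 = 0.3608 mol → 22.9 g
Anode: 2H₂O → O₂ + 4H⁺ + 4e⁻ → n(O₂) = 0.7216/4 = 0.1804 mol → 4.04 L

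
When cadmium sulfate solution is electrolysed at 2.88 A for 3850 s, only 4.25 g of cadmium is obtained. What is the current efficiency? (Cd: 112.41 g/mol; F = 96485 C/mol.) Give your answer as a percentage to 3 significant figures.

Q = 2.88 × 3850 = 11090 C
n(e⁻) = 11090 / 96485 = 0.1149 mol
Cd²⁺ + 2e⁻ → Cd, so theoretical n(Cd) = 0.05745 mol → 6.458 g
Efficiency = 4.25 / 6.458 = 0.6581 = 65.8%

65.8%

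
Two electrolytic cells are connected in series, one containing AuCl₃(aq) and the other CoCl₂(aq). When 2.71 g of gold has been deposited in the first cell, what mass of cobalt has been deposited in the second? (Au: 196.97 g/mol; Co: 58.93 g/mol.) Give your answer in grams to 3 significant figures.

n(Au) = 2.71 / 196.97 = 0.01376 mol
Au³⁺ + 3e⁻ → Au, so n(e⁻) = 3 × 0.01376 = 0.04128 mol
Since the cells are in series, n(e⁻) in the Co cell is also 0.04128 mol.
Co²⁺ + 2e⁻ → Co, so n(Co) = 0.04128 / 2 = 0.02064 mol
m(Co) = 0.02064 × 58.93 = 1.22 g

1.22 g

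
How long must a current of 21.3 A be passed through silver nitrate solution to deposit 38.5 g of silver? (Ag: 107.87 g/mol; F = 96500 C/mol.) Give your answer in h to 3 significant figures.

n(Ag) = 38.5 / 107.87 = 0.3569 mol
Ag⁺ + e⁻ → Ag, so n(e⁻) = 0.3569 mol
Q = 0.3569 × 96500 = 34440 C
t = Q / I = 34440 / 21.3 = 1617 s = 0.449 h

0.449 h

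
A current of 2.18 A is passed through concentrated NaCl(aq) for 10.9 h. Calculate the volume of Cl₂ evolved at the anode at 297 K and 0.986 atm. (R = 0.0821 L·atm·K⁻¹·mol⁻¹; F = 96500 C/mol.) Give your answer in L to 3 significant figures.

11.0 L

Charge passed = 2.18 × 39240 = 85540 C
n(e⁻) = 85540 / 96500 = 0.8864 mol
2Cl⁻ → Cl₂ + 2e⁻, so n(Cl₂) = 0.8864 / 2 = 0.4432 mol
V = nRT/P = 0.4432 × 0.0821 × 297 / 0.986 = 10.96 L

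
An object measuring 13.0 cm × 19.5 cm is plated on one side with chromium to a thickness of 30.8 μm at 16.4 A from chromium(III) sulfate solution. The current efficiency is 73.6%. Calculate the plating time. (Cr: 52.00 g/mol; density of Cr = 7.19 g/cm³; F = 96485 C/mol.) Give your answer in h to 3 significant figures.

0.719 h

Plated area = 13.0 × 19.5 = 253.5 cm²
Volume = 253.5 × 30.8×10⁻⁴ cm = 0.7808 cm³
m(Cr) = 0.7808 × 7.19 = 5.614 g
n(Cr) = 5.614 / 52.00 = 0.1080 mol; n(e⁻) = 3 × 0.1080 = 0.3240 mol
Q = 0.3240 × 96485 / 0.736 = 42470 C
t = 42470 / 16.4 = 2590 s = 0.719 h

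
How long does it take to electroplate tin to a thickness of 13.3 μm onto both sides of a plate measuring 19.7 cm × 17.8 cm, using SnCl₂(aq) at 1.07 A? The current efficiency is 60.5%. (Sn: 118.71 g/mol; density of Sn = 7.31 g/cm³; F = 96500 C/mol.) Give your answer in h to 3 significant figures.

4.76 h

Plated area = 2 × 19.7 × 17.8 = 701.3 cm²
Volume = 701.3 × 13.3×10⁻⁴ cm = 0.9327 cm³
m(Sn) = 0.9327 × 7.31 = 6.818 g
n(Sn) = 6.818 / 118.71 = 0.05743 mol; n(e⁻) = 2 × 0.05743 = 0.1149 mol
Q = 0.1149 × 96500 / 0.605 = 18330 C
t = 18330 / 1.07 = 17130 s = 4.76 h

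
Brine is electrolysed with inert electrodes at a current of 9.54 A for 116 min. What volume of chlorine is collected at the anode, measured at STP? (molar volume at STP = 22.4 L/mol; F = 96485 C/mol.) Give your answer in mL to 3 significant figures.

Q = 9.54 A × 6960 s = 66400 C
Moles of electrons = 66400 / 96485 = 0.6882 mol
2Cl⁻ → Cl₂ + 2e⁻, so n(Cl₂) = 0.6882 / 2 = 0.3441 mol
V = 0.3441 × 22.4 = 7.708 L
= 7710 mL

7710 mL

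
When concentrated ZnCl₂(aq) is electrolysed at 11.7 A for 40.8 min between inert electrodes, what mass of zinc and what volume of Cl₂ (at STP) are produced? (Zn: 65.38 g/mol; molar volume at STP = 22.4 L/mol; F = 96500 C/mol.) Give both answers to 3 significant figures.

Q = 11.7 × 2448 = 28640 C; n(e⁻) = 28640 / 96500 = 0.2968 mol
Cathode: Zn²⁺ + 2e⁻ → Zn → n(Zn) = 0.2968/2 = 0.1484 mol → 9.70 g
Anode: 2Cl⁻ → Cl₂ + 2e⁻ → n(Cl₂) = 0.2968/2 = 0.1484 mol → 3.32 L

9.70 g Zn; 3.32 L Cl₂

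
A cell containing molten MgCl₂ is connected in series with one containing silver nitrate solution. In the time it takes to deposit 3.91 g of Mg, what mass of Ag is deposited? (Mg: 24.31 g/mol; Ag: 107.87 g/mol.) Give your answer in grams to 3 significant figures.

34.7 g

n(Mg) = 3.91 / 24.31 = 0.1608 mol
Mg²⁺ + 2e⁻ → Mg, so n(e⁻) = 2 × 0.1608 = 0.3216 mol
In series, the same 0.3216 mol of electrons flows through the second cell.
Ag⁺ + e⁻ → Ag, so n(Ag) = 0.3216 mol
m(Ag) = 0.3216 × 107.87 = 34.7 g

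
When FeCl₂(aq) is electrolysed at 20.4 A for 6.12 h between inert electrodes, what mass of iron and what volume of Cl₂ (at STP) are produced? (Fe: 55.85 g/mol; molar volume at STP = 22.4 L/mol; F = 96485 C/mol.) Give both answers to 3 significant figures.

Q = 20.4 × 22032 = 4.495×10^5 C; n(e⁻) = 4.495×10^5 / 96485 = 4.659 mol
Cathode: Fe²⁺ + 2e⁻ → Fe → n(Fe) = 4.659/2 = 2.330 mol → 130 g
Anode: 2Cl⁻ → Cl₂ + 2e⁻ → n(Cl₂) = 4.659/2 = 2.330 mol → 52.2 L

130 g Fe; 52.2 L Cl₂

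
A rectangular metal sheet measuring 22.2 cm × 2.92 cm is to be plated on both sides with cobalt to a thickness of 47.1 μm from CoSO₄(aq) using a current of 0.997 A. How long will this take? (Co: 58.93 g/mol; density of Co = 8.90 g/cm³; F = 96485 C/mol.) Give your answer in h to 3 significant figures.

Plated area = 2 × 22.2 × 2.92 = 129.6 cm²
Volume = 129.6 × 47.1×10⁻⁴ cm = 0.6104 cm³
m(Co) = 0.6104 × 8.90 = 5.433 g
n(Co) = 5.433 / 58.93 = 0.09219 mol; n(e⁻) = 2 × 0.09219 = 0.1844 mol
Q = 0.1844 × 96485 = 17790 C
t = 17790 / 0.997 = 17840 s = 4.96 h

4.96 h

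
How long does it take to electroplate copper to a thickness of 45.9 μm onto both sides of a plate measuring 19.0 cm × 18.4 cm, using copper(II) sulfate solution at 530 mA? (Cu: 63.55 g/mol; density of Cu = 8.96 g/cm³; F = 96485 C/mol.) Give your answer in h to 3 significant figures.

Plated area = 2 × 19.0 × 18.4 = 699.2 cm²
Volume = 699.2 × 45.9×10⁻⁴ cm = 3.209 cm³
m(Cu) = 3.209 × 8.96 = 28.75 g
n(Cu) = 28.75 / 63.55 = 0.4524 mol; n(e⁻) = 2 × 0.4524 = 0.9048 mol
Q = 0.9048 × 96485 = 87300 C
t = 87300 / 0.530 = 1.647×10^5 s = 45.8 h

45.8 h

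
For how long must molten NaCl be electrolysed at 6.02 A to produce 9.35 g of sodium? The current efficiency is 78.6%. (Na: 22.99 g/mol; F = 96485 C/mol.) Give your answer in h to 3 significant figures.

2.30 h

n(Na) = 9.35 / 22.99 = 0.4067 mol
Na⁺ + e⁻ → Na, so n(e⁻) = 0.4067 mol
Q = 0.4067 × 96485 / 0.786 = 49920 C
t = Q / I = 49920 / 6.02 = 8292 s = 2.30 h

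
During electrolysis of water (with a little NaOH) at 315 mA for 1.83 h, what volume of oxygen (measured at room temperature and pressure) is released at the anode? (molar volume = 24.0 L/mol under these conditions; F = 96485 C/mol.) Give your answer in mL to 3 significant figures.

Charge passed = 0.315 × 6588 = 2075 C
n(e⁻) = 2075 / 96485 = 0.02151 mol
2H₂O → O₂ + 4H⁺ + 4e⁻, so n(O₂) = 0.02151 / 4 = 0.005378 mol
V = 0.005378 × 24.0 = 0.1291 L
= 129 mL

129 mL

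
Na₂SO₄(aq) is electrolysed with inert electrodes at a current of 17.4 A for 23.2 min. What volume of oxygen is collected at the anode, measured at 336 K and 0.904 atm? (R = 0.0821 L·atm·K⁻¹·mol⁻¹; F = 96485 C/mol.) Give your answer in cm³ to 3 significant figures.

1920 cm³

Charge passed = 17.4 × 1392 = 24220 C
Moles of electrons = 24220 / 96485 = 0.2510 mol
2H₂O → O₂ + 4H⁺ + 4e⁻, so n(O₂) = 0.2510 / 4 = 0.06275 mol
V = nRT/P = 0.06275 × 0.0821 × 336 / 0.904 = 1.915 L
= 1920 cm³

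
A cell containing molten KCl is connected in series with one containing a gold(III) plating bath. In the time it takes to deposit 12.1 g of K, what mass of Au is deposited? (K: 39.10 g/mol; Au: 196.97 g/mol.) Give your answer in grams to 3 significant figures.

20.3 g

n(K) = 12.1 / 39.10 = 0.3095 mol
K⁺ + e⁻ → K, so n(e⁻) = 0.3095 mol
In series, the same 0.3095 mol of electrons flows through the second cell.
Au³⁺ + 3e⁻ → Au, so n(Au) = 0.3095 / 3 = 0.1032 mol
m(Au) = 0.1032 × 196.97 = 20.3 g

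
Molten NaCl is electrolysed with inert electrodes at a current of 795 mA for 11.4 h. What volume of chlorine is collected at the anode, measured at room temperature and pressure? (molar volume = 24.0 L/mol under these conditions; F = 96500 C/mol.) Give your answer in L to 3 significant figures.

4.06 L

Q = 0.795 A × 41040 s = 32630 C
Moles of electrons = 32630 / 96500 = 0.3381 mol
2Cl⁻ → Cl₂ + 2e⁻, so n(Cl₂) = 0.3381 / 2 = 0.1691 mol
V = 0.1691 × 24.0 = 4.058 L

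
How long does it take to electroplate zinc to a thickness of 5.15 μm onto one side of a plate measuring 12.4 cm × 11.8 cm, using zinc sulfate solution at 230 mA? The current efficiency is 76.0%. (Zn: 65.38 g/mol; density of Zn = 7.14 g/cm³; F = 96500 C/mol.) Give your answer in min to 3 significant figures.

151 min

Plated area = 12.4 × 11.8 = 146.3 cm²
Volume = 146.3 × 5.15×10⁻⁴ cm = 0.07534 cm³
m(Zn) = 0.07534 × 7.14 = 0.5379 g
n(Zn) = 0.5379 / 65.38 = 0.008227 mol; n(e⁻) = 2 × 0.008227 = 0.01645 mol
Q = 0.01645 × 96500 / 0.760 = 2089 C
t = 2089 / 0.230 = 9083 s = 151 min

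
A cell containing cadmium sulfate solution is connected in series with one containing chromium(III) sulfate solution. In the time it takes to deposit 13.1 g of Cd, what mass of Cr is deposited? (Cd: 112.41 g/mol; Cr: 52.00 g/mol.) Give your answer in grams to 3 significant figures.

n(Cd) = 13.1 / 112.41 = 0.1165 mol
Cd²⁺ + 2e⁻ → Cd, so n(e⁻) = 2 × 0.1165 = 0.2330 mol
In series, the same 0.2330 mol of electrons flows through the second cell.
Cr³⁺ + 3e⁻ → Cr, so n(Cr) = 0.2330 / 3 = 0.07767 mol
m(Cr) = 0.07767 × 52.00 = 4.04 g

4.04 g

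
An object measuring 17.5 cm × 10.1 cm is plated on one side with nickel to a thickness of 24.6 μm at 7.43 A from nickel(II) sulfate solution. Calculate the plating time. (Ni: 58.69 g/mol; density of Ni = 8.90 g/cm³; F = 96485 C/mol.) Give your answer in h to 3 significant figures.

Plated area = 17.5 × 10.1 = 176.8 cm²
Volume = 176.8 × 24.6×10⁻⁴ cm = 0.4349 cm³
m(Ni) = 0.4349 × 8.90 = 3.871 g
n(Ni) = 3.871 / 58.69 = 0.06596 mol; n(e⁻) = 2 × 0.06596 = 0.1319 mol
Q = 0.1319 × 96485 = 12730 C
t = 12730 / 7.43 = 1713 s = 0.476 h

0.476 h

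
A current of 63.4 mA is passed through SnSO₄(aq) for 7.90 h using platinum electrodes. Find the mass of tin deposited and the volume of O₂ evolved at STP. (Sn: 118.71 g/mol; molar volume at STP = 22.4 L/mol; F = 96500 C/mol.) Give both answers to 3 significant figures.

Q = 0.0634 × 28440 = 1803 C; n(e⁻) = 1803 / 96500 = 0.01868 mol
Cathode: Sn²⁺ + 2e⁻ → Sn → n(Sn) = 0.01868/2 = 0.009340 mol → 1.11 g
Anode: 2H₂O → O₂ + 4H⁺ + 4e⁻ → n(O₂) = 0.01868/4 = 0.004670 mol → 0.105 L

1.11 g Sn; 0.105 L O₂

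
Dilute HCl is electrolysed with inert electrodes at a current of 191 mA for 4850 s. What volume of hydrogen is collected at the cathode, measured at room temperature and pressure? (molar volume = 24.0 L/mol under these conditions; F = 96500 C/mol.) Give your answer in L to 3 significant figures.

Q = 0.191 A × 4850 s = 926.4 C
n(e⁻) = 926.4 / 96500 = 0.009600 mol
2H⁺ + 2e⁻ → H₂, so n(H₂) = 0.009600 / 2 = 0.004800 mol
V = 0.004800 × 24.0 = 0.1152 L

0.115 L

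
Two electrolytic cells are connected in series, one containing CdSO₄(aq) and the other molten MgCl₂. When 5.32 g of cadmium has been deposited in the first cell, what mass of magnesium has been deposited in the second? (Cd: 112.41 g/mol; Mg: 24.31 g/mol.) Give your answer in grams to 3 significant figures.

1.15 g

n(Cd) = 5.32 / 112.41 = 0.04733 mol
Cd²⁺ + 2e⁻ → Cd, so n(e⁻) = 2 × 0.04733 = 0.09466 mol
In series, the same 0.09466 mol of electrons flows through the second cell.
Mg²⁺ + 2e⁻ → Mg, so n(Mg) = 0.09466 / 2 = 0.04733 mol
m(Mg) = 0.04733 × 24.31 = 1.15 g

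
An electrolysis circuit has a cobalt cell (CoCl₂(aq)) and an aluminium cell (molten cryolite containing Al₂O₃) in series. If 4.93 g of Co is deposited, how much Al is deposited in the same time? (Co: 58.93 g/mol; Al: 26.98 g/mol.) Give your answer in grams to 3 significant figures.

1.50 g

n(Co) = 4.93 / 58.93 = 0.08366 mol
Co²⁺ + 2e⁻ → Co, so n(e⁻) = 2 × 0.08366 = 0.1673 mol
Same current for the same time ⇒ same n(e⁻) = 0.1673 mol in both cells.
Al³⁺ + 3e⁻ → Al, so n(Al) = 0.1673 / 3 = 0.05577 mol
m(Al) = 0.05577 × 26.98 = 1.50 g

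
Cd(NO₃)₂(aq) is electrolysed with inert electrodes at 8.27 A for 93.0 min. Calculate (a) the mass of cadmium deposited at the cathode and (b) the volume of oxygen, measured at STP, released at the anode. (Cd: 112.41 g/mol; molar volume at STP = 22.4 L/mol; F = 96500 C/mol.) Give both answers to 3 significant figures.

26.9 g Cd; 2.68 L O₂

Q = 8.27 × 5580 = 46150 C; n(e⁻) = 46150 / 96500 = 0.4782 mol
Cathode: Cd²⁺ + 2e⁻ → Cd → n(Cd) = 0.4782/2 = 0.2391 mol → 26.9 g
Anode: 2H₂O → O₂ + 4H⁺ + 4e⁻ → n(O₂) = 0.4782/4 = 0.1196 mol → 2.68 L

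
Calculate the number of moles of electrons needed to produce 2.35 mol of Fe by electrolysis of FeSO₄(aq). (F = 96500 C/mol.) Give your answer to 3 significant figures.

Fe²⁺ + 2e⁻ → Fe, so n(e⁻) = 2 × 2.35 = 4.700 mol

4.70 mol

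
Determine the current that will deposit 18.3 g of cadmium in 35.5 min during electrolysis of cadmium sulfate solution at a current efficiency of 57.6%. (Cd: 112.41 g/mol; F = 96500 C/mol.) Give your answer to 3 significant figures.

n(Cd) = 18.3 / 112.41 = 0.1628 mol
Cd²⁺ + 2e⁻ → Cd, so n(e⁻) = 2 × 0.1628 = 0.3256 mol
Q = 0.3256 × 96500 / 0.576 = 54550 C
I = Q / t = 54550 / 2130 s = 25.6 A

25.6 A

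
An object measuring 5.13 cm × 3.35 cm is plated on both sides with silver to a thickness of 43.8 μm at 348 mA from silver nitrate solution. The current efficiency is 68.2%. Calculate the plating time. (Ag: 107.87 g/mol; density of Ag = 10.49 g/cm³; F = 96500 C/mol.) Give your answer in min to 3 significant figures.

99.2 min

Plated area = 2 × 5.13 × 3.35 = 34.37 cm²
Volume = 34.37 × 43.8×10⁻⁴ cm = 0.1505 cm³
m(Ag) = 0.1505 × 10.49 = 1.579 g
n(Ag) = 1.579 / 107.87 = 0.01464 mol; n(e⁻) = 0.01464 mol
Q = 0.01464 × 96500 / 0.682 = 2071 C
t = 2071 / 0.348 = 5951 s = 99.2 min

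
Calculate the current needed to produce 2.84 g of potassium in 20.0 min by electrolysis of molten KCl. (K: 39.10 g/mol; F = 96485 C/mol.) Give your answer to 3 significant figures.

n(K) = 2.84 / 39.10 = 0.07263 mol
K⁺ + e⁻ → K, so n(e⁻) = 0.07263 mol
Q = 0.07263 × 96485 = 7008 C
I = Q / t = 7008 / 1200 s = 5.84 A

5.84 A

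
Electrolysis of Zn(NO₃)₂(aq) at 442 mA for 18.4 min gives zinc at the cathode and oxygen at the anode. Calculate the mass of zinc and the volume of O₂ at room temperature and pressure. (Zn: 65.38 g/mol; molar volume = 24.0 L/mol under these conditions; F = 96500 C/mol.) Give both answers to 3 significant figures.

Q = 0.442 × 1104 = 488.0 C; n(e⁻) = 488.0 / 96500 = 0.005057 mol
Cathode: Zn²⁺ + 2e⁻ → Zn → n(Zn) = 0.005057/2 = 0.002529 mol → 0.165 g
Anode: 2H₂O → O₂ + 4H⁺ + 4e⁻ → n(O₂) = 0.005057/4 = 0.001264 mol → 0.0303 L

0.165 g Zn; 0.0303 L O₂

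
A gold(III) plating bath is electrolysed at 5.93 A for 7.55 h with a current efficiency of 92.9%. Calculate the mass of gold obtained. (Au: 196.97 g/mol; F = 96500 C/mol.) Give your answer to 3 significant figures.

Q = 5.93 × 27180 = 1.612×10^5 C
n(e⁻) = 1.612×10^5 / 96500 = 1.670 mol
Au³⁺ + 3e⁻ → Au, so theoretical m(Au) = 0.5567 × 196.97 = 109.7 g
Actual mass = 92.9% × 109.7 = 102 g

102 g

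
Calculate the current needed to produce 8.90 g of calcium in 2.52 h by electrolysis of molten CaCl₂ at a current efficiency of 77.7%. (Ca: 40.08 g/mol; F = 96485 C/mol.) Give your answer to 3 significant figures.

n(Ca) = 8.90 / 40.08 = 0.2221 mol
Ca²⁺ + 2e⁻ → Ca, so n(e⁻) = 2 × 0.2221 = 0.4442 mol
Q = 0.4442 × 96485 / 0.777 = 55160 C
I = Q / t = 55160 / 9072 s = 6.08 A

6.08 A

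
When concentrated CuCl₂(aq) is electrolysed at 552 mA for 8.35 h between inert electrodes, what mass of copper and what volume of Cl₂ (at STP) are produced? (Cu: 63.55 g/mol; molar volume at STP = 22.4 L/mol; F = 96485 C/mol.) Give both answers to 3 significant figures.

Q = 0.552 × 30060 = 16590 C; n(e⁻) = 16590 / 96485 = 0.1719 mol
Cathode: Cu²⁺ + 2e⁻ → Cu → n(Cu) = 0.1719/2 = 0.08595 mol → 5.46 g
Anode: 2Cl⁻ → Cl₂ + 2e⁻ → n(Cl₂) = 0.1719/2 = 0.08595 mol → 1.93 L

5.46 g Cu; 1.93 L Cl₂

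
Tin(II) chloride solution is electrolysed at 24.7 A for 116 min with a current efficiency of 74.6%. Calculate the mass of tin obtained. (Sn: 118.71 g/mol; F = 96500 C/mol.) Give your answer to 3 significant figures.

78.9 g

Q = 24.7 × 6960 = 1.719×10^5 C
n(e⁻) = 1.719×10^5 / 96500 = 1.781 mol
Sn²⁺ + 2e⁻ → Sn, so theoretical m(Sn) = 0.8905 × 118.71 = 105.7 g
Actual mass = 74.6% × 105.7 = 78.9 g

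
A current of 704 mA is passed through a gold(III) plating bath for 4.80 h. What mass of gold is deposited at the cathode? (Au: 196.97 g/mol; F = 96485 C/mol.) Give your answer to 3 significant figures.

Q = It = 0.704 × 17280 = 12170 C
n(e⁻) = Q/F = 12170/96485 = 0.1261 mol
Au³⁺ + 3e⁻ → Au, so n(Au) = 0.1261 / 3 = 0.04203 mol
m = 0.04203 × 196.97 = 8.28 g

8.28 g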